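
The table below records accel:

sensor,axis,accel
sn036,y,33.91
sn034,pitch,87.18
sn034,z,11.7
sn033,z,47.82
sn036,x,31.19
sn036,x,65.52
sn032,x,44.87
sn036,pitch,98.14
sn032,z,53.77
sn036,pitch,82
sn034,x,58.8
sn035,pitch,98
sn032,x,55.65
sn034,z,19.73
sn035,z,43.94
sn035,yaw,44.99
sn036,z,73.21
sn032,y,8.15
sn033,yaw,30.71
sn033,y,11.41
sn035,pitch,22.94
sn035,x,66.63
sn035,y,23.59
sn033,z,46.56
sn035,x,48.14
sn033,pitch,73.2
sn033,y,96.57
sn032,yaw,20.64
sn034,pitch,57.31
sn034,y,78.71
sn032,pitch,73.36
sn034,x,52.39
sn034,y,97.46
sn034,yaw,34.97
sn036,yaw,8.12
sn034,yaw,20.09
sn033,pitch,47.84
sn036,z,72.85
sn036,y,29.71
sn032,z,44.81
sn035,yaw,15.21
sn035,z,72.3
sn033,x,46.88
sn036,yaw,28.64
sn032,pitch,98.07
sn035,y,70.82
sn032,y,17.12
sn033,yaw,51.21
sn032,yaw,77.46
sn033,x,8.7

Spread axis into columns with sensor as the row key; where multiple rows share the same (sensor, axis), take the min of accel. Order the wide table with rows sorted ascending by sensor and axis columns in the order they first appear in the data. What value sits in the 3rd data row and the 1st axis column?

78.71

With rows sorted ascending by sensor, row 3 is sensor=sn034. axis columns in first-appearance order: y, pitch, z, x, yaw; column 1 is y.
Long rows with sensor=sn034, axis=y: min(78.71, 97.46) = 78.71.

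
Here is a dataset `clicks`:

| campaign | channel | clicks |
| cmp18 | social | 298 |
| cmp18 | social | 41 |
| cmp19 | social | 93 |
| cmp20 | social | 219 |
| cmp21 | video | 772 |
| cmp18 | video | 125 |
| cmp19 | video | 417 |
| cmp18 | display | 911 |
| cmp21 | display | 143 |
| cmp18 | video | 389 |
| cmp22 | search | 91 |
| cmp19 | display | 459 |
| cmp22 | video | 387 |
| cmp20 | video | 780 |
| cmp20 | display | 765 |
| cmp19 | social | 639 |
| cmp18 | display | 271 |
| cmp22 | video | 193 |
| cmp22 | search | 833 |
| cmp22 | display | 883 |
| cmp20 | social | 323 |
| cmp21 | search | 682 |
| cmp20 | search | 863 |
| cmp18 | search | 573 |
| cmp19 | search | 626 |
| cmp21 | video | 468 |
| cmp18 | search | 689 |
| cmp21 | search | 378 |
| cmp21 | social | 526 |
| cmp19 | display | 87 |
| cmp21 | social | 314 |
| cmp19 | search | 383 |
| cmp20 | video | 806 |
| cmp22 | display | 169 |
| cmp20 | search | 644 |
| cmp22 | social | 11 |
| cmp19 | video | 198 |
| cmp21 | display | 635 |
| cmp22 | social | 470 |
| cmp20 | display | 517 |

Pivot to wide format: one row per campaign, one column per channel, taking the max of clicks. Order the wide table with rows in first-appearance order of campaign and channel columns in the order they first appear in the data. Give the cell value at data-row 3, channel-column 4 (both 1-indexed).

863

With rows in first-appearance order of campaign, row 3 is campaign=cmp20. channel columns in first-appearance order: social, video, display, search; column 4 is search.
Long rows with campaign=cmp20, channel=search: max(863, 644) = 863.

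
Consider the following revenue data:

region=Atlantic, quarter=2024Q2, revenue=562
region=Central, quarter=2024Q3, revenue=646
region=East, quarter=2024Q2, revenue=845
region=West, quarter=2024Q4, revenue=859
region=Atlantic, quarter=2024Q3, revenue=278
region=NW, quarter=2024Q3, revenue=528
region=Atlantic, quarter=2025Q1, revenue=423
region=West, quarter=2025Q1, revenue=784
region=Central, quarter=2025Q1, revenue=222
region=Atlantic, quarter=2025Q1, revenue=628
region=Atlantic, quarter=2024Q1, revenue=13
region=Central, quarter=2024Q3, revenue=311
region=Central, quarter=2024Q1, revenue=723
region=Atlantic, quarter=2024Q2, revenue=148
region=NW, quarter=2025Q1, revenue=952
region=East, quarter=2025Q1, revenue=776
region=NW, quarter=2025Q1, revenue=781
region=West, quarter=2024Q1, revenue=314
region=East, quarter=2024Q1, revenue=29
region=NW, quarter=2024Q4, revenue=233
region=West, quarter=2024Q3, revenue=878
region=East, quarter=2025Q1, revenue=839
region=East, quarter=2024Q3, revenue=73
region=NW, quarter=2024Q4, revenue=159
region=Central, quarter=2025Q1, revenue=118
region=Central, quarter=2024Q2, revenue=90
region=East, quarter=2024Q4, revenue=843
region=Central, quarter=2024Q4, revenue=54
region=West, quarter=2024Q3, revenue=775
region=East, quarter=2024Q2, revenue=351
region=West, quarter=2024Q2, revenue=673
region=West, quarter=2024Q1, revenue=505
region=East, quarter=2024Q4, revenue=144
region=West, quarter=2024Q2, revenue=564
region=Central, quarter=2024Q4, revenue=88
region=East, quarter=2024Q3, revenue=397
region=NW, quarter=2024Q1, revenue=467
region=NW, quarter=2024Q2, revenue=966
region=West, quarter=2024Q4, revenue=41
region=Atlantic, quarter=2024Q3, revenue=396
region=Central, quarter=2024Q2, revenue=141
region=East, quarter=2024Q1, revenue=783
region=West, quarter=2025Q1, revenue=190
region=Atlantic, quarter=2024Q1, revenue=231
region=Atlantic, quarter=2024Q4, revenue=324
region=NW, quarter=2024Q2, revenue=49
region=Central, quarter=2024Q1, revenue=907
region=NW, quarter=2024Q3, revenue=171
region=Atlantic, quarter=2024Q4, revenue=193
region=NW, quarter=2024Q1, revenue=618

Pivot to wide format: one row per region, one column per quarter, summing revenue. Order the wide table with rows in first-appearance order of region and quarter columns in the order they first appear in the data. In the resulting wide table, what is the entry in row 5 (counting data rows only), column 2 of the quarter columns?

With rows in first-appearance order of region, row 5 is region=NW. quarter columns in first-appearance order: 2024Q2, 2024Q3, 2024Q4, 2025Q1, 2024Q1; column 2 is 2024Q3.
Long rows with region=NW, quarter=2024Q3: 528 + 171 = 699.

699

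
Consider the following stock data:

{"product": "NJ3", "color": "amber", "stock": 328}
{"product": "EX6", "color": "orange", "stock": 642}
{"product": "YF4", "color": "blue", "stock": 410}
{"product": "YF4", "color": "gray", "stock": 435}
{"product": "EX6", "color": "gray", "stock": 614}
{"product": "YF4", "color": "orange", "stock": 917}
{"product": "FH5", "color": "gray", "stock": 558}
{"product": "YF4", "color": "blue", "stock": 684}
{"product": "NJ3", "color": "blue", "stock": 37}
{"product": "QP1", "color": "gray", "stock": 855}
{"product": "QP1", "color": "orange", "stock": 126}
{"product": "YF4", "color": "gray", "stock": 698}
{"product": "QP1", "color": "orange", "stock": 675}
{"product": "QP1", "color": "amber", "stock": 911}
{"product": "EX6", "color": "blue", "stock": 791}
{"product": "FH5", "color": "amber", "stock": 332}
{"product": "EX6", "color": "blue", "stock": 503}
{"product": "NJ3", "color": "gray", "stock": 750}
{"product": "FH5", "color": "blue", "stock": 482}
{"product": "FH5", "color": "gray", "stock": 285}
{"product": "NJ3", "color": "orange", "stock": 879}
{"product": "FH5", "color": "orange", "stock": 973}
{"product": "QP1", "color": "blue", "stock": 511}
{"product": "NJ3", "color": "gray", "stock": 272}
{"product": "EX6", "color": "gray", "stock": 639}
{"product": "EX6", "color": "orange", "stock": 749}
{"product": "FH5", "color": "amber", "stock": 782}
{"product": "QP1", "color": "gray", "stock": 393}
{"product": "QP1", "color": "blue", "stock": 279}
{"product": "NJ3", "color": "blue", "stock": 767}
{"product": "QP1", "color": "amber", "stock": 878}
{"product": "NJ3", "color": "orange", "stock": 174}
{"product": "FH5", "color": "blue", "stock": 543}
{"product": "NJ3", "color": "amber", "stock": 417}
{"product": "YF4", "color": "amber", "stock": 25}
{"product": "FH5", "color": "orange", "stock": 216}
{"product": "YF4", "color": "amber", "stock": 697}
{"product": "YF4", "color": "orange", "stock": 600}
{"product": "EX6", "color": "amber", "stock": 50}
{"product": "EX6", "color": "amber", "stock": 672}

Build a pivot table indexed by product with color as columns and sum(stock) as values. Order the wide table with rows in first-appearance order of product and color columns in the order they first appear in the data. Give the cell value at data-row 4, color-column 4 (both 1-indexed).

With rows in first-appearance order of product, row 4 is product=FH5. color columns in first-appearance order: amber, orange, blue, gray; column 4 is gray.
Long rows with product=FH5, color=gray: 558 + 285 = 843.

843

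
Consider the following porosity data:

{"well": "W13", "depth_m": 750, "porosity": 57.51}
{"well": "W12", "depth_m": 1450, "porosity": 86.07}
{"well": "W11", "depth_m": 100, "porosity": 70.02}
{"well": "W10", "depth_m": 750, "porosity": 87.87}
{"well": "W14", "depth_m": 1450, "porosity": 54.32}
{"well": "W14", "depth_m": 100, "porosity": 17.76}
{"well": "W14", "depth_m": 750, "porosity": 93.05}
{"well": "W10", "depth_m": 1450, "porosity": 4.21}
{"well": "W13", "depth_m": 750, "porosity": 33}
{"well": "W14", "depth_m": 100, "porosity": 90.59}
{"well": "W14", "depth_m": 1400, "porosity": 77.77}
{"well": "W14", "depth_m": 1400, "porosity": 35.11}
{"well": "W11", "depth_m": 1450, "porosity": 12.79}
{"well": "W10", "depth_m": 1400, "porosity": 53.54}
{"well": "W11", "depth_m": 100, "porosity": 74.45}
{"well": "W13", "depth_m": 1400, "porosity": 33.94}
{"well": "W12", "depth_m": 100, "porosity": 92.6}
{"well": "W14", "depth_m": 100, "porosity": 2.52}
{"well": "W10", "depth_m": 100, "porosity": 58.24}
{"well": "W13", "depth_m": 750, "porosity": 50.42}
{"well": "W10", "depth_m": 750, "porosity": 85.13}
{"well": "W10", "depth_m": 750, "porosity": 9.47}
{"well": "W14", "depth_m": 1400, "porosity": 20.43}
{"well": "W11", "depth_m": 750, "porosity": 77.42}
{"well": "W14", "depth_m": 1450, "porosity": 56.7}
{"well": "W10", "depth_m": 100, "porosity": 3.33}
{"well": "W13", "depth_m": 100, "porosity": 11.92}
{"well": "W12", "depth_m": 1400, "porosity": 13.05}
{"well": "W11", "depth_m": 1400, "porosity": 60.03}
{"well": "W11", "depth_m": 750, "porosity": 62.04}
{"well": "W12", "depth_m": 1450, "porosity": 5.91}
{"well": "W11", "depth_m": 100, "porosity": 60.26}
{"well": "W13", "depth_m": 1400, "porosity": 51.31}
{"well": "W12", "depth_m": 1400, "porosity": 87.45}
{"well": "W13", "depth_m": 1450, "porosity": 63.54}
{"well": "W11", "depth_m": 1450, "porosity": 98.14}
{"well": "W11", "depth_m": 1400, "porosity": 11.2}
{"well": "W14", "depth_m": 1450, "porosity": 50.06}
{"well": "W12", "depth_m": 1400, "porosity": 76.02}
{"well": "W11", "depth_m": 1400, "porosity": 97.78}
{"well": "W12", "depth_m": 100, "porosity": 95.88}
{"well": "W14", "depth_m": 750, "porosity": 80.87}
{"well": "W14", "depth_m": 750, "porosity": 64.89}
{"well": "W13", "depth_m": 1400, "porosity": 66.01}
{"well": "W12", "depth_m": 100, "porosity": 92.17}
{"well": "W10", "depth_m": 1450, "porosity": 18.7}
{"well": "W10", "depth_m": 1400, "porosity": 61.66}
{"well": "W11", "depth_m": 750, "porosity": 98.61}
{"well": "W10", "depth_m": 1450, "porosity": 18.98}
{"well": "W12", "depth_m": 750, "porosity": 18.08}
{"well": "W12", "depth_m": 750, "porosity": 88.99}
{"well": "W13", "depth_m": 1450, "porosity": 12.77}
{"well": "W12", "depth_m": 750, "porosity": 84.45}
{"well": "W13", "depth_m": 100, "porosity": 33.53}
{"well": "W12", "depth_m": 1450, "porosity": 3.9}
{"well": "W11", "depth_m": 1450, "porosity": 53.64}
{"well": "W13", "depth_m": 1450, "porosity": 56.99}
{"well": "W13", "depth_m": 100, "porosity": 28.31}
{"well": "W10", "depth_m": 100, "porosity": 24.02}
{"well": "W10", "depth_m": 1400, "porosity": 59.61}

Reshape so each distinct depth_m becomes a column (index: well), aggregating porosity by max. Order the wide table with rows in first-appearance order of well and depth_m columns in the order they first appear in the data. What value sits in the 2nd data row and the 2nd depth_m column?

With rows in first-appearance order of well, row 2 is well=W12. depth_m columns in first-appearance order: 750, 1450, 100, 1400; column 2 is 1450.
Long rows with well=W12, depth_m=1450: max(86.07, 5.91, 3.9) = 86.07.

86.07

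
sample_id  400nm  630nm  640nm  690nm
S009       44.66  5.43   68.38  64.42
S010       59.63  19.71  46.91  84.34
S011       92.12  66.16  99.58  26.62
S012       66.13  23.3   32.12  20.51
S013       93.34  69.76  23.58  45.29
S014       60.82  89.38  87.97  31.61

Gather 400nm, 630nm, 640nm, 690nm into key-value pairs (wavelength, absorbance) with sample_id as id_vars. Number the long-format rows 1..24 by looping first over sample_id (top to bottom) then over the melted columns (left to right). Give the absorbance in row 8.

24 rows total (6 × 4). Row 8: index ⌊(8-1)/4⌋ = 1 into sample_id → S010; (8-1) mod 4 = 3 into the melted columns → 690nm.
So row 8 is (S010, 690nm, 84.34); absorbance = 84.34.

84.34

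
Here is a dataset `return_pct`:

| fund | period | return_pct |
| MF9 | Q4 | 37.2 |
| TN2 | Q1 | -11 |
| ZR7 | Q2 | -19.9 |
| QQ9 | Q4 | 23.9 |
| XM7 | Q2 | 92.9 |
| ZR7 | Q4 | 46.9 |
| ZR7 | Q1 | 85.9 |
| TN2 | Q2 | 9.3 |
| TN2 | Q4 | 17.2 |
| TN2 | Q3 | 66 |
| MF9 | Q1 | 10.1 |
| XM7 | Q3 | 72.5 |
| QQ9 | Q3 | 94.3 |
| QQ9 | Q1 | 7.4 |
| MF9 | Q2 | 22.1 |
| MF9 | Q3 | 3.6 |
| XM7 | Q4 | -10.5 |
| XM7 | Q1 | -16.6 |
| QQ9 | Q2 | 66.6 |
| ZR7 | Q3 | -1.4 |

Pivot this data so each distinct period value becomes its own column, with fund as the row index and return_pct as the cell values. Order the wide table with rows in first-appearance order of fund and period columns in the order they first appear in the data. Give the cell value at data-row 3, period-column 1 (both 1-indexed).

46.9

With rows in first-appearance order of fund, row 3 is fund=ZR7. period columns in first-appearance order: Q4, Q1, Q2, Q3; column 1 is Q4.
Long rows with fund=ZR7, period=Q4: return_pct = 46.9.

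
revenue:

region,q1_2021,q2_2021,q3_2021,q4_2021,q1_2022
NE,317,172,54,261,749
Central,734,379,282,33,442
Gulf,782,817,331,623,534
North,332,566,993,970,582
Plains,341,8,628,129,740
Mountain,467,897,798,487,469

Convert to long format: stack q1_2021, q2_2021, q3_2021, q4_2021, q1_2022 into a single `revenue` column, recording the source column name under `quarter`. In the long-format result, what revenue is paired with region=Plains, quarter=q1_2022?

740

Unpivoting turns each (region, wide-column) pair into one long row.
The wide cell at row Plains, column q1_2022 holds 740, so the long row (Plains, q1_2022) has revenue=740.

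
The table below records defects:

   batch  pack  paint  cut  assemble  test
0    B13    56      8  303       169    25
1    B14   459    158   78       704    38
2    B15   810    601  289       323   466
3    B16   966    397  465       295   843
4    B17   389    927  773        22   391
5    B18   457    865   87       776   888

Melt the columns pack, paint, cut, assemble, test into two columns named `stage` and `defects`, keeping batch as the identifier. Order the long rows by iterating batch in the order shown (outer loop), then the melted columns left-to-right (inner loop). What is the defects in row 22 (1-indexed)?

927

30 rows total (6 × 5). Row 22: index ⌊(22-1)/5⌋ = 4 into batch → B17; (22-1) mod 5 = 1 into the melted columns → paint.
So row 22 is (B17, paint, 927); defects = 927.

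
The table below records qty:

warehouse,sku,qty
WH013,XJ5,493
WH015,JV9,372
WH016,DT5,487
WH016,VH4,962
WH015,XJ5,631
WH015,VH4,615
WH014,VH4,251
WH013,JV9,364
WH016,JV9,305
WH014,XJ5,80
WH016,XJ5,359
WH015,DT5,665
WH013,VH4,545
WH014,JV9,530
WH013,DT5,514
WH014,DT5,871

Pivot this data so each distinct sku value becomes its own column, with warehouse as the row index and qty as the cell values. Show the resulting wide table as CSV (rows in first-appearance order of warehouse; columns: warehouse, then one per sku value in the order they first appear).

warehouse,XJ5,JV9,DT5,VH4
WH013,493,364,514,545
WH015,631,372,665,615
WH016,359,305,487,962
WH014,80,530,871,251

Columns: warehouse plus the 4 distinct sku values (XJ5, JV9, DT5, VH4).
For example, row WH013 column XJ5 takes qty=493 from the long row (WH013, XJ5).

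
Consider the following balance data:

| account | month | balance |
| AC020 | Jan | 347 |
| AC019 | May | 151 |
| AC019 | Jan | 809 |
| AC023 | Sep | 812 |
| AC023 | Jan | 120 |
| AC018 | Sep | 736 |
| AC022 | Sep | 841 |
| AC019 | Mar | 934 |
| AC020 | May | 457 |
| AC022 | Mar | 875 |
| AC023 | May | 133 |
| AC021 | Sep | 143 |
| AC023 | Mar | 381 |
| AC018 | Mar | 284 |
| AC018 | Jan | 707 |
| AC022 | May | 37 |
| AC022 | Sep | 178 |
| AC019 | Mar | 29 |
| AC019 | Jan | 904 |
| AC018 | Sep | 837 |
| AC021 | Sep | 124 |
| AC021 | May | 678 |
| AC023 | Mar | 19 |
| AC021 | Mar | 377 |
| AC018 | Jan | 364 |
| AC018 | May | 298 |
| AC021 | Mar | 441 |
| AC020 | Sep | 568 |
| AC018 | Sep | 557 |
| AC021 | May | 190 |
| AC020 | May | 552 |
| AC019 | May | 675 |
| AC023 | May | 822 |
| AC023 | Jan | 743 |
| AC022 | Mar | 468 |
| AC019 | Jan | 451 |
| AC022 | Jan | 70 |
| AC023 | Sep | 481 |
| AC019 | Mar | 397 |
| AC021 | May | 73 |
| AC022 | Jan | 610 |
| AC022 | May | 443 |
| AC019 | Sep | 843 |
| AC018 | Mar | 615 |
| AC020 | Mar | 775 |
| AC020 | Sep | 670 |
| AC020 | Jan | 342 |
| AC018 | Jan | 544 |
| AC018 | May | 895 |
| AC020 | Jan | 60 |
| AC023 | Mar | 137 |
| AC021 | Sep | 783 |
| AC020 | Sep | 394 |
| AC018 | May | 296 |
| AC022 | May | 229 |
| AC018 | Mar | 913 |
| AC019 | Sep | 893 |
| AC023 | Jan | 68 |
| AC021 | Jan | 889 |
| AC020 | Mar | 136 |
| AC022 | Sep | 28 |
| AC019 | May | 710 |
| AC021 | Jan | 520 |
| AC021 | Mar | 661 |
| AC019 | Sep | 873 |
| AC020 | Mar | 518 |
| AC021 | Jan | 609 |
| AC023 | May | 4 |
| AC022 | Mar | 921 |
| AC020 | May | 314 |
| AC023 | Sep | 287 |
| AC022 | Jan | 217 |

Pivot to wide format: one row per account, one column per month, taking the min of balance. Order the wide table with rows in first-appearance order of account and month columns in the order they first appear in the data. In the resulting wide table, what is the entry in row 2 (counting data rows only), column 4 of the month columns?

With rows in first-appearance order of account, row 2 is account=AC019. month columns in first-appearance order: Jan, May, Sep, Mar; column 4 is Mar.
Long rows with account=AC019, month=Mar: min(934, 29, 397) = 29.

29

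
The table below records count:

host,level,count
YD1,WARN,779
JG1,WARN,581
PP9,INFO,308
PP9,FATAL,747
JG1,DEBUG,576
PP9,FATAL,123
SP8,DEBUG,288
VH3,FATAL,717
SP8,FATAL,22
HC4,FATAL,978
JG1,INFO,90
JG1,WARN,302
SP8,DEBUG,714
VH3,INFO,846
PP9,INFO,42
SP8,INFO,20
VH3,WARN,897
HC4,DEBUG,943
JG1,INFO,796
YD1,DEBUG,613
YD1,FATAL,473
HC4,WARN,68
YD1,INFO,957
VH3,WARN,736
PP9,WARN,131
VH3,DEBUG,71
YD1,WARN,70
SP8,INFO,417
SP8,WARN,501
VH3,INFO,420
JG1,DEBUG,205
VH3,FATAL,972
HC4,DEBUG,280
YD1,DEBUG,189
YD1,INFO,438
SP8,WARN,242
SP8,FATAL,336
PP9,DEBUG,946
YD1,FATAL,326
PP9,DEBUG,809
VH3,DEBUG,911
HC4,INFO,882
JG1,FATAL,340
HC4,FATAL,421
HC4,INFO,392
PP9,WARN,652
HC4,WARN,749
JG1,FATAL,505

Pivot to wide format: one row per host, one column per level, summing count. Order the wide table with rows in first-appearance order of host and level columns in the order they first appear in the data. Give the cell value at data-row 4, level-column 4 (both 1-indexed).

With rows in first-appearance order of host, row 4 is host=SP8. level columns in first-appearance order: WARN, INFO, FATAL, DEBUG; column 4 is DEBUG.
Long rows with host=SP8, level=DEBUG: 288 + 714 = 1002.

1002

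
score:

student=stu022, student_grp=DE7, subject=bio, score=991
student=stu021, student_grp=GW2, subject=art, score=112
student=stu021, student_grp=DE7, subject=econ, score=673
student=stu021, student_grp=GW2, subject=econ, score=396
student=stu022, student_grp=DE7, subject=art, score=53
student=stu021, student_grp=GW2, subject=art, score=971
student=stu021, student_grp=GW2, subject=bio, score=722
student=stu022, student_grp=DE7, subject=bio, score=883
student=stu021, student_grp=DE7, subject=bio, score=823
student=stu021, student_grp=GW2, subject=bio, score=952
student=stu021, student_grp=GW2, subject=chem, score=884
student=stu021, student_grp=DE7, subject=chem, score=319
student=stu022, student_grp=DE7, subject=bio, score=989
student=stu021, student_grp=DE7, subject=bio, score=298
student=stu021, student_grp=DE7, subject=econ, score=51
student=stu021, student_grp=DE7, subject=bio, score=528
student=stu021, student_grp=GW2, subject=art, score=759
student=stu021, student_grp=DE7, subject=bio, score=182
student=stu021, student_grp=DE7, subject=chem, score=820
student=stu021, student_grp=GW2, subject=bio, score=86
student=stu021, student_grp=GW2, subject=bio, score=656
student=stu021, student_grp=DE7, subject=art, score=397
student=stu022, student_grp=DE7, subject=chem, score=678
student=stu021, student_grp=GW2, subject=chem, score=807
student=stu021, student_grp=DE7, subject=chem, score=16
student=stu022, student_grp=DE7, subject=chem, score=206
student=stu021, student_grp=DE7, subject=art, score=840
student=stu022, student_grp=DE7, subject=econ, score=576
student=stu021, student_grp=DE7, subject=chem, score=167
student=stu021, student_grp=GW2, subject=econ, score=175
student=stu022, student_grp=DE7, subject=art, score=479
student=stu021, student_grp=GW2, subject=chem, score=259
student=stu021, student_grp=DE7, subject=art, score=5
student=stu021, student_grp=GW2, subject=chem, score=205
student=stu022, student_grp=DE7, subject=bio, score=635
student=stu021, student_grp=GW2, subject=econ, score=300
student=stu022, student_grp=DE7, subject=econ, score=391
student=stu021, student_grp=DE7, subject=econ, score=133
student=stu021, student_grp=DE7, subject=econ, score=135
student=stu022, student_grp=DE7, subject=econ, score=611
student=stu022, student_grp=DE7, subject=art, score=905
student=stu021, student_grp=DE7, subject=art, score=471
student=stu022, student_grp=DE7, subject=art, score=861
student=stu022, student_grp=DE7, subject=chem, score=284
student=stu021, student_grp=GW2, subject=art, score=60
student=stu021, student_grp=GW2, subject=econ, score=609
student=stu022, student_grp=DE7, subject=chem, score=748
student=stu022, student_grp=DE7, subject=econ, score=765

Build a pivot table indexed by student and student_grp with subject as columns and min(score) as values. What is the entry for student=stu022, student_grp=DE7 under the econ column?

391

Rows with student=stu022, student_grp=DE7 and subject=econ: score values are 576, 391, 611, 765.
min(576, 391, 611, 765) = 391.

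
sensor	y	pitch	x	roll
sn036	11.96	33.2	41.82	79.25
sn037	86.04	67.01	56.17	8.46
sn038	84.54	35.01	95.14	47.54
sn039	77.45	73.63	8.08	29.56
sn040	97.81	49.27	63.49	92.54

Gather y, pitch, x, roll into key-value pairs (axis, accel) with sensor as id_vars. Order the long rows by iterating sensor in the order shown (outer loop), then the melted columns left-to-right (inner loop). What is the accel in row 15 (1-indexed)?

20 rows total (5 × 4). Row 15: index ⌊(15-1)/4⌋ = 3 into sensor → sn039; (15-1) mod 4 = 2 into the melted columns → x.
So row 15 is (sn039, x, 8.08); accel = 8.08.

8.08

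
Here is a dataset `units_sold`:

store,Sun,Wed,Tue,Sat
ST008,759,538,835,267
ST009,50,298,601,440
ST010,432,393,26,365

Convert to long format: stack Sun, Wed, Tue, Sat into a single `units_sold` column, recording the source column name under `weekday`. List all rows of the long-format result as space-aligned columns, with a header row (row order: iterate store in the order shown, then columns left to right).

store  weekday  units_sold
ST008  Sun      759       
ST008  Wed      538       
ST008  Tue      835       
ST008  Sat      267       
ST009  Sun      50        
ST009  Wed      298       
ST009  Tue      601       
ST009  Sat      440       
ST010  Sun      432       
ST010  Wed      393       
ST010  Tue      26        
ST010  Sat      365       

Each (store, column) pair becomes one row: 3 × 4 = 12 rows.
For example, (ST008, Sun) → units_sold=759.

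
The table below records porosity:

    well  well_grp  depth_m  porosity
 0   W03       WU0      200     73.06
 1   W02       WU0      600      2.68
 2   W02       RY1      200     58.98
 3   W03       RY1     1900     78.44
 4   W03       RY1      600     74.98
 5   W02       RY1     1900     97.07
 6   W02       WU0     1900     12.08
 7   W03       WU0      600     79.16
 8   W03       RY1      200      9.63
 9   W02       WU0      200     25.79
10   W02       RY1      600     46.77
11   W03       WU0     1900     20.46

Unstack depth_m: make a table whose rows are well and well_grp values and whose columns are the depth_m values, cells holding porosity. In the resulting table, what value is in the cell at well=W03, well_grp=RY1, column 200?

Wide layout: rows indexed by well and well_grp, columns are the 3 distinct depth_m values (200, 600, 1900).
Cell (well=W03, well_grp=RY1, depth_m=200) draws from the long row where well=W03, well_grp=RY1 and depth_m=200, which has porosity=9.63.

9.63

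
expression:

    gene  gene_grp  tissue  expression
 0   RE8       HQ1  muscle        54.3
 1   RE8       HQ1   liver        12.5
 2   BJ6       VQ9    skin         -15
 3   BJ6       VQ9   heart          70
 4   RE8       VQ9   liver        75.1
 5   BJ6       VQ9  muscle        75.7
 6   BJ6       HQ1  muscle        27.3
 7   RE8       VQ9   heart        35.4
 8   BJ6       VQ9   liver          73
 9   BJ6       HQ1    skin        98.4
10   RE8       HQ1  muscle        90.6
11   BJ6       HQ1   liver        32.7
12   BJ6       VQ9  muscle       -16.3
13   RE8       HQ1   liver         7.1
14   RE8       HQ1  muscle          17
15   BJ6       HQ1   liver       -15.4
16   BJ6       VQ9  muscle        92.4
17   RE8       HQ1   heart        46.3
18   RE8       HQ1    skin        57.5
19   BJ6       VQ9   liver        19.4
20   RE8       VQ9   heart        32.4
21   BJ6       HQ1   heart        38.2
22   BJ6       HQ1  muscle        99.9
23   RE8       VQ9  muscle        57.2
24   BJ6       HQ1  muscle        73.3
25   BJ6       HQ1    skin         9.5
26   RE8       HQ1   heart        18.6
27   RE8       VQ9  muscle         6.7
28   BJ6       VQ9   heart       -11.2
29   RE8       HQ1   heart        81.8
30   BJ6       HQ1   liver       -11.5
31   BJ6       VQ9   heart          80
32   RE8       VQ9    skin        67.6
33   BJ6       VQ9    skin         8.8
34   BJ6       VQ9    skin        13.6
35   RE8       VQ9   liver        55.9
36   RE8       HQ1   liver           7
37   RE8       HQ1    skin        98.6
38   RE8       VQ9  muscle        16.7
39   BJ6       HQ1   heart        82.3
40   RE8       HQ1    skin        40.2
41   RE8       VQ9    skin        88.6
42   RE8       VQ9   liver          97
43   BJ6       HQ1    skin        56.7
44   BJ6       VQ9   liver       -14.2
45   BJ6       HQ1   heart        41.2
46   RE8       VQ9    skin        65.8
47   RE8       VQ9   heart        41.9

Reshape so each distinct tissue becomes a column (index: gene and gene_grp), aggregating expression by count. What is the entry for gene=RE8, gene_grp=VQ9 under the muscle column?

3

Rows with gene=RE8, gene_grp=VQ9 and tissue=muscle: expression values are 57.2, 6.7, 16.7.
3 rows match — count = 3.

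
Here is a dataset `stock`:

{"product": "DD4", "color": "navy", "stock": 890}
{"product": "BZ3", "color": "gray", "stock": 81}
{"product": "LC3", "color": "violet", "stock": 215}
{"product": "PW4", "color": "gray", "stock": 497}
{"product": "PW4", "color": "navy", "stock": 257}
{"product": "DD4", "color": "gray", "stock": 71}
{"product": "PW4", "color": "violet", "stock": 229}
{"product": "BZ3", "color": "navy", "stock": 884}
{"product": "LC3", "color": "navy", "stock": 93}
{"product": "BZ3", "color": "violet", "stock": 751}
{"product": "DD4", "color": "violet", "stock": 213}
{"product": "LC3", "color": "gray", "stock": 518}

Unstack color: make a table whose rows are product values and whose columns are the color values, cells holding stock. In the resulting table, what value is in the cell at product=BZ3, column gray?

81

Wide layout: rows indexed by product, columns are the 3 distinct color values (navy, gray, violet).
Cell (product=BZ3, color=gray) draws from the long row where product=BZ3 and color=gray, which has stock=81.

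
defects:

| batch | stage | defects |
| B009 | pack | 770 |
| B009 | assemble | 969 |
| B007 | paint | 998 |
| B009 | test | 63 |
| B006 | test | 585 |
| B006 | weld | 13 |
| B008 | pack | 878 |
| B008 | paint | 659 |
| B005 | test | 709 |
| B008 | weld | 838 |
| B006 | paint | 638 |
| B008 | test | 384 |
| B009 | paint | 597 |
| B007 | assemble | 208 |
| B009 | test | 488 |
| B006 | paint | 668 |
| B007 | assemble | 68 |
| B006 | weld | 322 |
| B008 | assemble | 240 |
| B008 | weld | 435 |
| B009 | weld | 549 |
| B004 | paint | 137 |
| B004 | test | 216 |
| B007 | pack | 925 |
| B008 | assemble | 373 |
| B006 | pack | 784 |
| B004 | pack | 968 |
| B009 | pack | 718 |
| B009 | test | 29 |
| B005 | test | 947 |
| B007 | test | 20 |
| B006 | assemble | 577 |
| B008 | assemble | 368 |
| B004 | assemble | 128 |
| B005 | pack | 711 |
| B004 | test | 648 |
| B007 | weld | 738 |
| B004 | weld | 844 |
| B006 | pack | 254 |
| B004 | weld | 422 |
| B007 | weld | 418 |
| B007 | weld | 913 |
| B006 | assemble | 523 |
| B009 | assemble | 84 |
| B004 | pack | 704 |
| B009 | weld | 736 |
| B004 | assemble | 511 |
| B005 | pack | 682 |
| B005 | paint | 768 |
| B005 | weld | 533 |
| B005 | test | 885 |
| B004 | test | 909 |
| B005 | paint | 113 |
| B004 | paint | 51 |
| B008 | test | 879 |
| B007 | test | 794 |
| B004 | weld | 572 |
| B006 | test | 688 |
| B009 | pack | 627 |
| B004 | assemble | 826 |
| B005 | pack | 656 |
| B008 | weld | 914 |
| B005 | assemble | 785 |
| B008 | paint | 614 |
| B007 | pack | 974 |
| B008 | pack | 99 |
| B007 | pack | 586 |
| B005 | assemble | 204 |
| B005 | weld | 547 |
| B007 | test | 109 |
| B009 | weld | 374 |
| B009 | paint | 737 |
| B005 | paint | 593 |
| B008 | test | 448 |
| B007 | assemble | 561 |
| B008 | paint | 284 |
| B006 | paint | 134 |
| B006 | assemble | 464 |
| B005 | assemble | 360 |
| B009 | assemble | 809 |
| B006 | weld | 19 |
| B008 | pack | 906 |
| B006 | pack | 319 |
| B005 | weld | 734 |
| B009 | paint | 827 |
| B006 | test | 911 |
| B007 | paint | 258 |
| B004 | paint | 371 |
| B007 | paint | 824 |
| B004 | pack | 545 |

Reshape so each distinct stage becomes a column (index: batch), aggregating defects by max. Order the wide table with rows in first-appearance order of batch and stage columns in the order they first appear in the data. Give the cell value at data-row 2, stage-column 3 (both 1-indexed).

With rows in first-appearance order of batch, row 2 is batch=B007. stage columns in first-appearance order: pack, assemble, paint, test, weld; column 3 is paint.
Long rows with batch=B007, stage=paint: max(998, 258, 824) = 998.

998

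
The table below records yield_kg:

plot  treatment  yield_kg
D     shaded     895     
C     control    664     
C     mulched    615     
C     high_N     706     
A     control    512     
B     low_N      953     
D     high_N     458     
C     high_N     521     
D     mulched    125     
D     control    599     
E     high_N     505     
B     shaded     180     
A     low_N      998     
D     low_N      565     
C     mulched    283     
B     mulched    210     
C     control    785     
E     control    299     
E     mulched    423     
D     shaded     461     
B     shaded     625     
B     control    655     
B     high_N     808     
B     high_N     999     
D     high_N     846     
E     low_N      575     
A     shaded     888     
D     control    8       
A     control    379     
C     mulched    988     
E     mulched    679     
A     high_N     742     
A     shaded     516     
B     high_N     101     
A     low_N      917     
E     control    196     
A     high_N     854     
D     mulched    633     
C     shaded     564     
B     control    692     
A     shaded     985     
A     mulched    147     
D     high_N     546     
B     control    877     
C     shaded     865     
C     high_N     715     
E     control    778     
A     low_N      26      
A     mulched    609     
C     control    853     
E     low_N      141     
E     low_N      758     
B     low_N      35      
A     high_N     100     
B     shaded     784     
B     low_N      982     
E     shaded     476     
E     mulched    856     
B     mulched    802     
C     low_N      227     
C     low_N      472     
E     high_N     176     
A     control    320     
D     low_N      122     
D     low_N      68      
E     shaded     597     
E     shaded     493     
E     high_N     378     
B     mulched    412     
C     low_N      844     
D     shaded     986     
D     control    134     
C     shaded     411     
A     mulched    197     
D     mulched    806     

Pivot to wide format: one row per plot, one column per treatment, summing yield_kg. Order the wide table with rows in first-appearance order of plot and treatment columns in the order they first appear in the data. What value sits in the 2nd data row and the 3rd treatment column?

With rows in first-appearance order of plot, row 2 is plot=C. treatment columns in first-appearance order: shaded, control, mulched, high_N, low_N; column 3 is mulched.
Long rows with plot=C, treatment=mulched: 615 + 283 + 988 = 1886.

1886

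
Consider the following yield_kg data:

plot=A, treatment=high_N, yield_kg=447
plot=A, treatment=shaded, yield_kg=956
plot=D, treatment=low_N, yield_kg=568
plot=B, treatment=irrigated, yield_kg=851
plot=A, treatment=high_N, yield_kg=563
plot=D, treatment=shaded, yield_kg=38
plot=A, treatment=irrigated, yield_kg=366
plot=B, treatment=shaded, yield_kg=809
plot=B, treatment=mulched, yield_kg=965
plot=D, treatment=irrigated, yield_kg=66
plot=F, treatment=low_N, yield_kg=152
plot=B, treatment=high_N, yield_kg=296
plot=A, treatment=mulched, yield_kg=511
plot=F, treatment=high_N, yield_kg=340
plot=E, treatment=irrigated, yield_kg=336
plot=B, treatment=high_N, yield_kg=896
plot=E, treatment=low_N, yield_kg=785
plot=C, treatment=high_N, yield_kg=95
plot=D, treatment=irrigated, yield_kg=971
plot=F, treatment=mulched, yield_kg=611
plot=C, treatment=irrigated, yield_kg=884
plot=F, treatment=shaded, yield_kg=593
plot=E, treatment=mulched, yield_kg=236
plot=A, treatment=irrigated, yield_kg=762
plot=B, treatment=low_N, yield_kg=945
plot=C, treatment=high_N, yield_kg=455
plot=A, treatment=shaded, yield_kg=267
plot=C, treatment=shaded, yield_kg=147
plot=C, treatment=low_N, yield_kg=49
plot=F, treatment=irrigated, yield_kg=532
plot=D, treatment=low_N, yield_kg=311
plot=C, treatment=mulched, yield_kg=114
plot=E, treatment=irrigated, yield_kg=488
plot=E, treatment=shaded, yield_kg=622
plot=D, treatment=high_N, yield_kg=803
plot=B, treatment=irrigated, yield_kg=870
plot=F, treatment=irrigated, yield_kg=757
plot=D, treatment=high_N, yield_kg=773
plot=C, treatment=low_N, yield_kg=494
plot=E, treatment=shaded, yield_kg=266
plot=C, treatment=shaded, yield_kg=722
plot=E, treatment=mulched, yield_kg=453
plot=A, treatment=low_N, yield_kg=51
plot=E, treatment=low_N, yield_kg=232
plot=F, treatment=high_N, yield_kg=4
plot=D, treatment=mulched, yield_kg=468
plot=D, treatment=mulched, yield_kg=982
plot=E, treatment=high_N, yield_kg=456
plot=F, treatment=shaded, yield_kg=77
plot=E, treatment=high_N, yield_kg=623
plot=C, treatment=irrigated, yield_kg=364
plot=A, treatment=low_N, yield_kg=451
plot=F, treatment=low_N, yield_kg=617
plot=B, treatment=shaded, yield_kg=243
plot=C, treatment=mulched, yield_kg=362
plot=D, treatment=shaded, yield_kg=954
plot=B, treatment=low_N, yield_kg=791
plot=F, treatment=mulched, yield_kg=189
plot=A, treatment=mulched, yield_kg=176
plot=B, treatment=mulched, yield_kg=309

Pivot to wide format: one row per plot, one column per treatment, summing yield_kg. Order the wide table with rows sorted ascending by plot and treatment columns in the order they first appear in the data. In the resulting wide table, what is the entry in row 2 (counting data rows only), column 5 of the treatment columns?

1274

With rows sorted ascending by plot, row 2 is plot=B. treatment columns in first-appearance order: high_N, shaded, low_N, irrigated, mulched; column 5 is mulched.
Long rows with plot=B, treatment=mulched: 965 + 309 = 1274.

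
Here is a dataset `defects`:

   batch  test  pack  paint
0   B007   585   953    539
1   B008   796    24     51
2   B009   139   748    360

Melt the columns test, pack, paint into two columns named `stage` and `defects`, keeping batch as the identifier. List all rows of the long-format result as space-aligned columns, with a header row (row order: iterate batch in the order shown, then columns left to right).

Each (batch, column) pair becomes one row: 3 × 3 = 9 rows.
For example, (B007, test) → defects=585.

batch  stage  defects
B007   test   585    
B007   pack   953    
B007   paint  539    
B008   test   796    
B008   pack   24     
B008   paint  51     
B009   test   139    
B009   pack   748    
B009   paint  360    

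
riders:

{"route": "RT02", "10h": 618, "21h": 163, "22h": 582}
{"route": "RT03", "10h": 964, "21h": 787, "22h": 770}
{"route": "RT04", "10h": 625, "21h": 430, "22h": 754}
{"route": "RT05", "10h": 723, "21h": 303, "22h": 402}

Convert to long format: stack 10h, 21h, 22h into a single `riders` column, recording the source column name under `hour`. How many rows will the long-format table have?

4 route values × 3 melted columns = 12 rows.

12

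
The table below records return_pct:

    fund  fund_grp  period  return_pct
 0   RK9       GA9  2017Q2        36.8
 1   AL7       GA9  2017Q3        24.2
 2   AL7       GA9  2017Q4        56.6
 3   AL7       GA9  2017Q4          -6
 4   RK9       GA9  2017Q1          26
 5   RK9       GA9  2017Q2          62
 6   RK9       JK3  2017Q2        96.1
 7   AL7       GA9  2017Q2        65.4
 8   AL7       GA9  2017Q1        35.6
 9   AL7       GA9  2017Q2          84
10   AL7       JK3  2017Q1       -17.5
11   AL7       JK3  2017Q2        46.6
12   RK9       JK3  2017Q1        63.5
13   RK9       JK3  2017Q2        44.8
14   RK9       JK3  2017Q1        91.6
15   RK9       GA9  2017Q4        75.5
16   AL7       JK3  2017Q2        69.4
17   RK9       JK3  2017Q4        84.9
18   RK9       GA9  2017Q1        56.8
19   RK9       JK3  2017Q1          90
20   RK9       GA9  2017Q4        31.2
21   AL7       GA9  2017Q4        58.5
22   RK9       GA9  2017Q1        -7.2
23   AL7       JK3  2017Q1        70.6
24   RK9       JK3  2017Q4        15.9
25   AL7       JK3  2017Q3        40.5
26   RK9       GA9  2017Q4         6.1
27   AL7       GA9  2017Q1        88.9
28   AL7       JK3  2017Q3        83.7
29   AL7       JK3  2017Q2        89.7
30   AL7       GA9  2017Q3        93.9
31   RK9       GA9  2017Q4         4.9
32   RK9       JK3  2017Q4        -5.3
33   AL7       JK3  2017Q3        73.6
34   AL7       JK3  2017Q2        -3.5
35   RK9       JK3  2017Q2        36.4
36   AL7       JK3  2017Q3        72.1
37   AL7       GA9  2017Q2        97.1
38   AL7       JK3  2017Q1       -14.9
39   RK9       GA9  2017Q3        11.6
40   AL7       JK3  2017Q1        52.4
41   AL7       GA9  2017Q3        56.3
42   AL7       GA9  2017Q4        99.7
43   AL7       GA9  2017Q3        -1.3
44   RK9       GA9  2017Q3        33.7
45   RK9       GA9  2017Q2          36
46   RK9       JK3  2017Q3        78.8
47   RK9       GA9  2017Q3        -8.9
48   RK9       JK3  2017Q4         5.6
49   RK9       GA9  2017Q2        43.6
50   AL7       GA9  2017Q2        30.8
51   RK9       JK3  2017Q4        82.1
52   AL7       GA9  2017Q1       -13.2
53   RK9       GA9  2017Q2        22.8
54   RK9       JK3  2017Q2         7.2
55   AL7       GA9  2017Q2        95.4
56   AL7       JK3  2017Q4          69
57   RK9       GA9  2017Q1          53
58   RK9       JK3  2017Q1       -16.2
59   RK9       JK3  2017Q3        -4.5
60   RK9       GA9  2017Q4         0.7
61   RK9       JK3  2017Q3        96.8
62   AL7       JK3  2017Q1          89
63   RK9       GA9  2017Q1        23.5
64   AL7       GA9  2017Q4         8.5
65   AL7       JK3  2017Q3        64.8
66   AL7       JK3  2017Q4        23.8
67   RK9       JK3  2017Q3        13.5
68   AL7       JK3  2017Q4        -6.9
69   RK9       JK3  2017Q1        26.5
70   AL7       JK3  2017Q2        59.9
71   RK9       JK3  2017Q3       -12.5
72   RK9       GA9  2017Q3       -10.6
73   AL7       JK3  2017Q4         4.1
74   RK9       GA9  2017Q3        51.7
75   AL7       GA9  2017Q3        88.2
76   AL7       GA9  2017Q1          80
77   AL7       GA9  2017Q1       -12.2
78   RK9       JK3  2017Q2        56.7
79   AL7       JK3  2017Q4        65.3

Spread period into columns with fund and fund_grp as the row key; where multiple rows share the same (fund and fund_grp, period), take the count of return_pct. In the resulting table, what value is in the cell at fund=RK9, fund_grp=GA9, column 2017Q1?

Rows with fund=RK9, fund_grp=GA9 and period=2017Q1: return_pct values are 26, 56.8, -7.2, 53, 23.5.
5 rows match — count = 5.

5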